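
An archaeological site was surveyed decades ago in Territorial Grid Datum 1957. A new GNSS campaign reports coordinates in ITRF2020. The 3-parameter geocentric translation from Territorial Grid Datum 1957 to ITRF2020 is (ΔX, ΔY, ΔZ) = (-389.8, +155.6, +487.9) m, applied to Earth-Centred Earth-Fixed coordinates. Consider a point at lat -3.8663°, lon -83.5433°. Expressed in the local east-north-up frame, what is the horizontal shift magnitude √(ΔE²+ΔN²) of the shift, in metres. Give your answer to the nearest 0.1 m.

The local east axis at (φ, λ) is (−sin λ, cos λ, 0), so ΔE = −sin(-83.5433°)·(-389.8) + cos(-83.5433°)·155.6 = -369.83 m.
The local north axis is (−sin φ cos λ, −sin φ sin λ, cos φ), giving ΔN = -2.956 − 10.425 + 486.790 = 473.41 m.
Horizontal magnitude = √(ΔE² + ΔN²) = √((-369.83)² + 473.41²) = 600.74 m.

600.7 m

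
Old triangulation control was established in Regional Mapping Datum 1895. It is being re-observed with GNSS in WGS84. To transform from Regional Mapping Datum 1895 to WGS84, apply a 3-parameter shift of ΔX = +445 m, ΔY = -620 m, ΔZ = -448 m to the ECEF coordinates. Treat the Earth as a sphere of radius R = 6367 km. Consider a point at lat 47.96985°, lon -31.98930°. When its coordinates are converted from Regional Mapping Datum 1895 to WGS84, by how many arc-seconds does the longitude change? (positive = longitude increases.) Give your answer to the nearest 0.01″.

Δλ = -14.04″

sin φ = 0.742793, cos φ = 0.669522, sin λ = -0.529761, cos λ = 0.848147.
East component: ΔE = −sin λ·ΔX + cos λ·ΔY = −(-0.529761)(445) + (0.848147)(-620) = -290.11 m.
1° of latitude spans πR/180 = 111125 m; at latitude φ, 1° of longitude spans that × cos φ = 74400.7 m, so Δλ = -290.11 / 74400.7 × 3600 = -14.037″.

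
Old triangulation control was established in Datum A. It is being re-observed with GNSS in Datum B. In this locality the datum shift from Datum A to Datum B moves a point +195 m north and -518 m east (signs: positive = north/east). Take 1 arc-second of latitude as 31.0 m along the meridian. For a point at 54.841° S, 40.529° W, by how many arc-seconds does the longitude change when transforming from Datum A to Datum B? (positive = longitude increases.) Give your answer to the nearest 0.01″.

At latitude -54.841°, cos φ = 0.575847.
1″ of longitude at this latitude = 31.00 × cos φ = 17.8513 m, so Δλ = -518.0 / 17.8513 = -29.018″.

Δλ = -29.02″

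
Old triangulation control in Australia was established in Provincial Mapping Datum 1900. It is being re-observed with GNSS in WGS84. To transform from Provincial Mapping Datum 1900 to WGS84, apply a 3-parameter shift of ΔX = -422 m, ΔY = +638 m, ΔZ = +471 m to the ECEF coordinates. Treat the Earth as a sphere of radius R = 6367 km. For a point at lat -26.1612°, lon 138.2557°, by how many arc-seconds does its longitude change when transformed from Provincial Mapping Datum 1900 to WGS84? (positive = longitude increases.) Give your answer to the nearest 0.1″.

Δλ = -7.0″

sin φ = -0.440898, cos φ = 0.897557, sin λ = 0.665807, cos λ = -0.746124.
East component: ΔE = −sin λ·ΔX + cos λ·ΔY = −(0.665807)(-422) + (-0.746124)(638) = -195.06 m.
1° of latitude spans πR/180 = 111125 m; at latitude φ, 1° of longitude spans that × cos φ = 99741.1 m, so Δλ = -195.06 / 99741.1 × 3600 = -7.040″.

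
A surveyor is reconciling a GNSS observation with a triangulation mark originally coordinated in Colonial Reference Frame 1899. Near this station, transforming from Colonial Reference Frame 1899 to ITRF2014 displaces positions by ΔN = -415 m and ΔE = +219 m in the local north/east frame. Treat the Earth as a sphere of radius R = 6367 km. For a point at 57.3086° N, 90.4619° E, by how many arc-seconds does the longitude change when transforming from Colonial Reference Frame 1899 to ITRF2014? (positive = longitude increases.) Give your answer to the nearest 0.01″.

Δλ = 13.14″

At latitude 57.3086°, cos φ = 0.540114.
One radian of longitude at latitude φ spans R cos φ, so Δλ = ΔE / (R cos φ) = 219.0 / (6367000 × 0.540114) = 6.3683e-05 rad = 13.136″.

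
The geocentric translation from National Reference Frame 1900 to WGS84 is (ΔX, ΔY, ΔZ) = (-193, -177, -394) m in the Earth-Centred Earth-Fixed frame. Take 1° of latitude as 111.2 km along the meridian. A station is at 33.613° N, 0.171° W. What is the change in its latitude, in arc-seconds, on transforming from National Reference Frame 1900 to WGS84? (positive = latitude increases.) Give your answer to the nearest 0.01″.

Δφ = -7.17″

sin φ = 0.553581, cos φ = 0.832796, sin λ = -0.002985, cos λ = 0.999996.
North component: ΔN = −sin φ cos λ·ΔX − sin φ sin λ·ΔY + cos φ·ΔZ = −(0.553581)(0.999996)(-193) − (0.553581)(-0.002985)(-177) + (0.832796)(-394) = -221.57 m.
1° of latitude spans 111200 m, so Δφ = -221.57 / 111200 × 3600 = -7.173″.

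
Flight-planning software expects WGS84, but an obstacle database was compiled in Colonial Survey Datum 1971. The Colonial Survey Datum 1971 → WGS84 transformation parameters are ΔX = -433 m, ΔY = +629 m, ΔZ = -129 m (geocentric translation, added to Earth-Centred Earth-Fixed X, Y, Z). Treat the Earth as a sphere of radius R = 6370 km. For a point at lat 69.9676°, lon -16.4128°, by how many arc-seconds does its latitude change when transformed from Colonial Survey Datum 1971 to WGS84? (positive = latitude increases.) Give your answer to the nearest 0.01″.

sin φ = 0.939499, cos φ = 0.342551, sin λ = -0.282556, cos λ = 0.959251.
North component: ΔN = −sin φ cos λ·ΔX − sin φ sin λ·ΔY + cos φ·ΔZ = −(0.939499)(0.959251)(-433) − (0.939499)(-0.282556)(629) + (0.342551)(-129) = 513.01 m.
1° of latitude spans πR/180 = 111177 m, so Δφ = 513.01 / 111177 × 3600 = 16.612″.

Δφ = 16.61″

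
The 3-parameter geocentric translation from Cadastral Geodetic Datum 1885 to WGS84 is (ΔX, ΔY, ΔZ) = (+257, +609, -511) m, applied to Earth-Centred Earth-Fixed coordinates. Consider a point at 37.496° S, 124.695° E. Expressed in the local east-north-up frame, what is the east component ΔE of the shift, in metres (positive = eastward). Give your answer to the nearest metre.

At φ = -37.496°, λ = 124.695°: sin φ = -0.608706, cos φ = 0.793396, sin λ = 0.822194, cos λ = -0.569208.
ΔE = −sin λ·ΔX + cos λ·ΔY = −(0.822194)·(257) + (-0.569208)·(609) = -557.95 m.

ΔE = -558 m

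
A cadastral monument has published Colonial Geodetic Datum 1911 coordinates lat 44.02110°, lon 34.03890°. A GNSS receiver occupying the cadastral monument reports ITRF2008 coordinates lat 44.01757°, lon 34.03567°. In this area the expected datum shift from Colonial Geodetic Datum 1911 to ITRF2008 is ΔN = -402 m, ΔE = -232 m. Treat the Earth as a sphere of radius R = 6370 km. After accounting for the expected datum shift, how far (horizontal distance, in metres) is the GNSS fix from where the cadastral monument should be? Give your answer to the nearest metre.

Observed coordinate differences: Δφ = -0.00353°, Δλ = -0.00323°.
Converting to metres (1° lat = 111177 m, cos φ = 0.719084): observed ΔN = -392.5 m, observed ΔE = -258.2 m.
Subtracting the expected shift leaves a residual of -392.5 − (-402) = 9.5 m north and -258.2 − (-232) = -26.2 m east.
Residual distance = √(9.5² + (-26.2)²) = 27.9 m.

28 m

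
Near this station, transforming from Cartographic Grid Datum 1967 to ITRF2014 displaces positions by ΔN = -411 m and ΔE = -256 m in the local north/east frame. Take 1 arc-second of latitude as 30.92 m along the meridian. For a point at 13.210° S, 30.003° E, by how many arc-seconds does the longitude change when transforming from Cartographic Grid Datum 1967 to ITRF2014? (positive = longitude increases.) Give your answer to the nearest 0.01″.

At latitude -13.210°, cos φ = 0.973539.
1″ of longitude at this latitude = 30.92 × cos φ = 30.1018 m, so Δλ = -256.0 / 30.1018 = -8.504″.

Δλ = -8.50″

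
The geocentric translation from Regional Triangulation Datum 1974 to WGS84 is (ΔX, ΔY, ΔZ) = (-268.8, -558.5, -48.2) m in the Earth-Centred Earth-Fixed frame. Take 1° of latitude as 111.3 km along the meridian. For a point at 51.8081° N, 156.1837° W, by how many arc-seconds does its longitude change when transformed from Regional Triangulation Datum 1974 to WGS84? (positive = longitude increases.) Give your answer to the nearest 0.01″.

Δλ = 21.05″

sin φ = 0.785944, cos φ = 0.618297, sin λ = -0.403806, cos λ = -0.914845.
East component: ΔE = −sin λ·ΔX + cos λ·ΔY = −(-0.403806)(-268.8) + (-0.914845)(-558.5) = 402.40 m.
1° of latitude spans 111300 m; at latitude φ, 1° of longitude spans that × cos φ = 68816.5 m, so Δλ = 402.40 / 68816.5 × 3600 = 21.051″.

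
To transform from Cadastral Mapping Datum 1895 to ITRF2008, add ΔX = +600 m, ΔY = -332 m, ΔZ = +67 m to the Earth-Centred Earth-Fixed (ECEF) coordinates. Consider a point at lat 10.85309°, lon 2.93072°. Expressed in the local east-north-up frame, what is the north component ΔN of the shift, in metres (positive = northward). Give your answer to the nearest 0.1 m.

ΔN = -43.8 m

The local north axis is (−sin φ cos λ, −sin φ sin λ, cos φ), giving ΔN = -112.827 + 3.196 + 65.802 = -43.83 m.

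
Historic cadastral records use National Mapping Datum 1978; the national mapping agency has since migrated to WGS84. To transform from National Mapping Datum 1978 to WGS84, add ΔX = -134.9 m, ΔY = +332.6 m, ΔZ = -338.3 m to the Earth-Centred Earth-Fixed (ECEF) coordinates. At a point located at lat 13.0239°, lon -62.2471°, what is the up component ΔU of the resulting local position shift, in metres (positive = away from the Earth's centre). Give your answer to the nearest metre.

The local up (radial) axis is (cos φ cos λ, cos φ sin λ, sin φ), giving ΔU = -61.202 − 286.768 − 76.238 = -424.21 m.

ΔU = -424 m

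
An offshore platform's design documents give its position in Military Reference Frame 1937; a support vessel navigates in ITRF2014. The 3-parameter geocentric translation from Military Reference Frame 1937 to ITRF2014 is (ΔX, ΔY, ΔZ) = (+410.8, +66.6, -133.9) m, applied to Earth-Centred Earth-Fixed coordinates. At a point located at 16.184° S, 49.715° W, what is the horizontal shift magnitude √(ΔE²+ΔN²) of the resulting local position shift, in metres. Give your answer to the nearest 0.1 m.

At φ = -16.184°, λ = -49.715°: sin φ = -0.278723, cos φ = 0.960372, sin λ = -0.762838, cos λ = 0.646590.
ΔE = −sin λ·ΔX + cos λ·ΔY = −(-0.762838)·(410.8) + (0.646590)·(66.6) = 356.44 m.
ΔN = −sin φ cos λ·ΔX − sin φ sin λ·ΔY + cos φ·ΔZ = −(-0.278723)(0.646590)(410.8) − (-0.278723)(-0.762838)(66.6) + (0.960372)(-133.9) = -68.72 m.
Horizontal magnitude = √(ΔE² + ΔN²) = √(356.44² + (-68.72)²) = 363.00 m.

363.0 m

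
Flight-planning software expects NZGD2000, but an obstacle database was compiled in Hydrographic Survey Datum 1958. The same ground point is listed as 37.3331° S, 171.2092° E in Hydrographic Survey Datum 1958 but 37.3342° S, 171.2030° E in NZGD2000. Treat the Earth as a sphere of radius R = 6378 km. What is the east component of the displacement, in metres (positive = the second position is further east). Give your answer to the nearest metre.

ΔE = -549 m

Δφ = -37.3342° − -37.3331° = -0.0011°; Δλ = 171.2030° − 171.2092° = -0.0062°.
1° along a meridian = πR/180 = 111317 m.
ΔN = Δφ × 111317 = -122.4 m; ΔE = Δλ × 111317 × cos(-37.3331°) = -0.0062 × 111317 × 0.795123 = -548.8 m.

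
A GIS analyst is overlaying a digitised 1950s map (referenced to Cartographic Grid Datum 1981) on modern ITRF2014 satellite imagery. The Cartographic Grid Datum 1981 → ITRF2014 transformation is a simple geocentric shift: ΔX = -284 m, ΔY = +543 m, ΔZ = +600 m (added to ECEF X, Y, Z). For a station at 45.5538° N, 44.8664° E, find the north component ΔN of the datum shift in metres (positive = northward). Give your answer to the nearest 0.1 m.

ΔN = 290.4 m

The local north axis is (−sin φ cos λ, −sin φ sin λ, cos φ), giving ΔN = 143.700 − 273.472 + 420.144 = 290.37 m.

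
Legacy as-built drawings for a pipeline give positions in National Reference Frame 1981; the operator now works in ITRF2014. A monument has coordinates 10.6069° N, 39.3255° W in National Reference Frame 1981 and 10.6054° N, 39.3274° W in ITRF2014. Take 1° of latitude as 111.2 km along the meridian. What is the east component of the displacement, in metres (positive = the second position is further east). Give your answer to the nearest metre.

Δφ = 10.6054° − 10.6069° = -0.0015°; Δλ = -39.3274° − -39.3255° = -0.0019°.
ΔN = Δφ × 111200 = -166.8 m; ΔE = Δλ × 111200 × cos(10.6069°) = -0.0019 × 111200 × 0.982913 = -207.7 m.

ΔE = -208 m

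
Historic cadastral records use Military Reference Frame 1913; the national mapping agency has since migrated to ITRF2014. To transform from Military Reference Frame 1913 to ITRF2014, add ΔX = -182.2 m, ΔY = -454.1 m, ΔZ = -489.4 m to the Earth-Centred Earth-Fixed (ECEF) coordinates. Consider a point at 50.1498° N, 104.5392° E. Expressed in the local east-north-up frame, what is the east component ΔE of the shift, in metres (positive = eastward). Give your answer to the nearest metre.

ΔE = 290 m

The local east axis at (φ, λ) is (−sin λ, cos λ, 0), so ΔE = −sin(104.5392°)·(-182.2) + cos(104.5392°)·(-454.1) = 290.36 m.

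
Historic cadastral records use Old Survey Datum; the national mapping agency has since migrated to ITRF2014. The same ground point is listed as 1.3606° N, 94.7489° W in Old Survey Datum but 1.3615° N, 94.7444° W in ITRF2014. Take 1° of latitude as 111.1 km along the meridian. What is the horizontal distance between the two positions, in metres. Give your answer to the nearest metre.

Δφ = 1.3615° − 1.3606° = +0.0009°; Δλ = -94.7444° − -94.7489° = +0.0045°.
ΔN = Δφ × 111100 = 100.0 m; ΔE = Δλ × 111100 × cos(1.3606°) = +0.0045 × 111100 × 0.999718 = 499.8 m.
Distance = √(ΔE² + ΔN²) = √(499.8² + 100.0²) = 509.7 m.

510 m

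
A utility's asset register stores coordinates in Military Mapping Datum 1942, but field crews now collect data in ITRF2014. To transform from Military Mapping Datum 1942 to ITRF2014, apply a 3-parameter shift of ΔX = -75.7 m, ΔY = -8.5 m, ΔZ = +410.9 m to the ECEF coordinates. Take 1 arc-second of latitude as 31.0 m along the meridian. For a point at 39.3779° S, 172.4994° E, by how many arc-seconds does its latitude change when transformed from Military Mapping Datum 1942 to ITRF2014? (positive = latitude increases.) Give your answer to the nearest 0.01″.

Δφ = 11.76″

sin φ = -0.634432, cos φ = 0.772978, sin λ = 0.130537, cos λ = -0.991443.
North component: ΔN = −sin φ cos λ·ΔX − sin φ sin λ·ΔY + cos φ·ΔZ = −(-0.634432)(-0.991443)(-75.7) − (-0.634432)(0.130537)(-8.5) + (0.772978)(410.9) = 364.53 m.
1° of latitude spans 3600 × 31.00 = 111600 m, so Δφ = 364.53 / 111600 × 3600 = 11.759″.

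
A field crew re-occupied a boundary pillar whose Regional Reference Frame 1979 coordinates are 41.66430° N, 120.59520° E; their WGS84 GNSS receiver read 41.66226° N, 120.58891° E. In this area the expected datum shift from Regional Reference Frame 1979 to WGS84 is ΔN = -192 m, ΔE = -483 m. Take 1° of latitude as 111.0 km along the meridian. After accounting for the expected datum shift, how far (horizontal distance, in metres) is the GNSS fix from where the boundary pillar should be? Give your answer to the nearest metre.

52 m

Observed coordinate differences: Δφ = -0.00204°, Δλ = -0.00629°.
Converting to metres (1° lat = 111000 m, cos φ = 0.747053): observed ΔN = -226.4 m, observed ΔE = -521.6 m.
Subtracting the expected shift leaves a residual of -226.4 − (-192) = -34.4 m north and -521.6 − (-483) = -38.6 m east.
Residual distance = √((-34.4)² + (-38.6)²) = 51.7 m.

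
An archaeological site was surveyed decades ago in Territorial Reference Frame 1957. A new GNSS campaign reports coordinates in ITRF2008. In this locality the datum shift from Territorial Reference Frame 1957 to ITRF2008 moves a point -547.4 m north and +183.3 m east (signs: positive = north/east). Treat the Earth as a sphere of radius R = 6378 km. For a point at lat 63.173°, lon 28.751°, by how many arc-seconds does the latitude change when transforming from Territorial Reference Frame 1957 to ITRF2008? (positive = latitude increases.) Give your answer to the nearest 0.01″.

On a sphere of radius R, 1 rad of latitude = R, so Δφ = ΔN / R = -547.4 / 6378000 = -8.5826e-05 rad = -17.703″.

Δφ = -17.70″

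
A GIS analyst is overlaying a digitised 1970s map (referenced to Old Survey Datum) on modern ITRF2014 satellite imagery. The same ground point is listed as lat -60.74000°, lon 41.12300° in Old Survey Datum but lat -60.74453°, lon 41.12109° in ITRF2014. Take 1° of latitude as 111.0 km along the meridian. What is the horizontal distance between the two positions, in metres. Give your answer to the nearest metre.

Δφ = -60.74453° − -60.74000° = -0.00453°; Δλ = 41.12109° − 41.12300° = -0.00191°.
ΔN = Δφ × 111000 = -502.8 m; ΔE = Δλ × 111000 × cos(-60.74000°) = -0.00191 × 111000 × 0.488774 = -103.6 m.
Distance = √(ΔE² + ΔN²) = √((-103.6)² + (-502.8)²) = 513.4 m.

513 m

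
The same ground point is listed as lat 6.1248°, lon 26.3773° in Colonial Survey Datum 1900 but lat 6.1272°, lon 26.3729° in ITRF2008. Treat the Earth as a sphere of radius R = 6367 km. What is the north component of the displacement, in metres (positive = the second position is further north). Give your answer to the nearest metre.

Δφ = 6.1272° − 6.1248° = +0.0024°; Δλ = 26.3729° − 26.3773° = -0.0044°.
1° along a meridian = πR/180 = 111125 m.
ΔN = Δφ × 111125 = 266.7 m; ΔE = Δλ × 111125 × cos(6.1248°) = -0.0044 × 111125 × 0.994292 = -486.2 m.

ΔN = 267 m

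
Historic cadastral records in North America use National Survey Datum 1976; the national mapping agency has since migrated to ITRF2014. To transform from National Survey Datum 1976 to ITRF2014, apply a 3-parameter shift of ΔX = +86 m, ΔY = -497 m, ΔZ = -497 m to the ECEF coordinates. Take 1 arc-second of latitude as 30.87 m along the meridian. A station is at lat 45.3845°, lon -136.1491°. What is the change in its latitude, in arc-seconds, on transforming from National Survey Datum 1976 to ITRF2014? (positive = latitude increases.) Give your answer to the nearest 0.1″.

Δφ = -17.8″

sin φ = 0.711836, cos φ = 0.702346, sin λ = -0.692784, cos λ = -0.721145.
North component: ΔN = −sin φ cos λ·ΔX − sin φ sin λ·ΔY + cos φ·ΔZ = −(0.711836)(-0.721145)(86) − (0.711836)(-0.692784)(-497) + (0.702346)(-497) = -550.01 m.
1° of latitude spans 3600 × 30.87 = 111132 m, so Δφ = -550.01 / 111132 × 3600 = -17.817″.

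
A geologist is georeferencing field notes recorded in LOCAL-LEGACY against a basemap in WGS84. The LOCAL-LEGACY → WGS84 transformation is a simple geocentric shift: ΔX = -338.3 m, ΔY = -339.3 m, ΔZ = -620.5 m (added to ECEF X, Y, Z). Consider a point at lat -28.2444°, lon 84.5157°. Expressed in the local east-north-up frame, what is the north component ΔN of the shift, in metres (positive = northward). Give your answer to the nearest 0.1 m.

The local north axis is (−sin φ cos λ, −sin φ sin λ, cos φ), giving ΔN = -15.301 − 159.833 − 546.621 = -721.76 m.

ΔN = -721.8 m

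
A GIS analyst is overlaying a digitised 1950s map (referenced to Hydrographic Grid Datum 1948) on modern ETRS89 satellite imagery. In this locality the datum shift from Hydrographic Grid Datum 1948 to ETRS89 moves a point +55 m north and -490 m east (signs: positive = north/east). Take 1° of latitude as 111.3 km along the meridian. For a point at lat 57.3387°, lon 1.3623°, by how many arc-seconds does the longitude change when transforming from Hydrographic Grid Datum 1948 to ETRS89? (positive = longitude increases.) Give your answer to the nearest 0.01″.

At latitude 57.3387°, cos φ = 0.539672.
1° of longitude at this latitude = 111.3 × cos φ = 60.07 km, so Δλ = -490.0 / 60065.5 = -0.0081578° = -29.368″.

Δλ = -29.37″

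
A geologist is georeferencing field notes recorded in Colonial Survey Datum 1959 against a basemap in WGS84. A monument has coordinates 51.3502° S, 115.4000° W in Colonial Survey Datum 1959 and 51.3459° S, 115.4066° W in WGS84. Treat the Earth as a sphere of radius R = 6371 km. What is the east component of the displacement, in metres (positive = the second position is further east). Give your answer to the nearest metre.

ΔE = -458 m

Δφ = -51.3459° − -51.3502° = +0.0043°; Δλ = -115.4066° − -115.4000° = -0.0066°.
1° along a meridian = πR/180 = 111195 m.
ΔN = Δφ × 111195 = 478.1 m; ΔE = Δλ × 111195 × cos(-51.3502°) = -0.0066 × 111195 × 0.624559 = -458.4 m.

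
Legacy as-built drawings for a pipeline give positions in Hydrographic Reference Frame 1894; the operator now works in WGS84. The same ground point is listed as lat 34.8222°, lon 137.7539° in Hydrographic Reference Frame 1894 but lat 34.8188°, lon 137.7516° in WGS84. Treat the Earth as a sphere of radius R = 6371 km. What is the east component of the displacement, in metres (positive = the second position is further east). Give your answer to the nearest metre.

ΔE = -210 m

Δφ = 34.8188° − 34.8222° = -0.0034°; Δλ = 137.7516° − 137.7539° = -0.0023°.
1° along a meridian = πR/180 = 111195 m.
ΔN = Δφ × 111195 = -378.1 m; ΔE = Δλ × 111195 × cos(34.8222°) = -0.0023 × 111195 × 0.820928 = -210.0 m.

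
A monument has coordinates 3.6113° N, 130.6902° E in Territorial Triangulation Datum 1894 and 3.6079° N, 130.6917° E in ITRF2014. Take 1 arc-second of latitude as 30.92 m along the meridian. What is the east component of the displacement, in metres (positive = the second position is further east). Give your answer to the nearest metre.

Δφ = 3.6079° − 3.6113° = -0.0034°; Δλ = 130.6917° − 130.6902° = +0.0015°.
1° of latitude = 3600 × 30.92 = 111312 m.
ΔN = Δφ × 111312 = -378.5 m; ΔE = Δλ × 111312 × cos(3.6113°) = +0.0015 × 111312 × 0.998014 = 166.6 m.

ΔE = 167 m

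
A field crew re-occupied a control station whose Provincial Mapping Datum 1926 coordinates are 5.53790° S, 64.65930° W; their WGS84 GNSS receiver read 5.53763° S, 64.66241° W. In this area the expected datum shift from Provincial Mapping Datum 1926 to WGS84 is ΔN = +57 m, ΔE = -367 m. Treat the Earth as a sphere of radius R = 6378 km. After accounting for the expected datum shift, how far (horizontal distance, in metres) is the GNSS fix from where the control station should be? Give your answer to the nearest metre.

35 m

Observed coordinate differences: Δφ = +0.00027°, Δλ = -0.00311°.
Converting to metres (1° lat = 111317 m, cos φ = 0.995333): observed ΔN = 30.1 m, observed ΔE = -344.6 m.
Subtracting the expected shift leaves a residual of 30.1 − (57) = -26.9 m north and -344.6 − (-367) = 22.4 m east.
Residual distance = √((-26.9)² + 22.4²) = 35.1 m.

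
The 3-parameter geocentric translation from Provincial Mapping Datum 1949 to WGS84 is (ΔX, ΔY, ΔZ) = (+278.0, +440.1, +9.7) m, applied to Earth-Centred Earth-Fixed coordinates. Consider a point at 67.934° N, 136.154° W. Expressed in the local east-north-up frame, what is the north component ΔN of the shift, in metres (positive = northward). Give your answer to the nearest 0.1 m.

The local north axis is (−sin φ cos λ, −sin φ sin λ, cos φ), giving ΔN = 185.809 + 282.536 + 3.644 = 471.99 m.

ΔN = 472.0 m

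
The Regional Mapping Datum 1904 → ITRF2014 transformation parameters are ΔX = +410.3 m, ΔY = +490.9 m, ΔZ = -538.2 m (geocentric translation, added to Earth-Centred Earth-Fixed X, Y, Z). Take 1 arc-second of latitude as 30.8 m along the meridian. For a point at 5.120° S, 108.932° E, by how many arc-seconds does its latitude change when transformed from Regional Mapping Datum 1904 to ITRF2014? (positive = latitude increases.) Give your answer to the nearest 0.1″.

sin φ = -0.089242, cos φ = 0.996010, sin λ = 0.945904, cos λ = -0.324446.
North component: ΔN = −sin φ cos λ·ΔX − sin φ sin λ·ΔY + cos φ·ΔZ = −(-0.089242)(-0.324446)(410.3) − (-0.089242)(0.945904)(490.9) + (0.996010)(-538.2) = -506.49 m.
1° of latitude spans 3600 × 30.80 = 110880 m, so Δφ = -506.49 / 110880 × 3600 = -16.445″.

Δφ = -16.4″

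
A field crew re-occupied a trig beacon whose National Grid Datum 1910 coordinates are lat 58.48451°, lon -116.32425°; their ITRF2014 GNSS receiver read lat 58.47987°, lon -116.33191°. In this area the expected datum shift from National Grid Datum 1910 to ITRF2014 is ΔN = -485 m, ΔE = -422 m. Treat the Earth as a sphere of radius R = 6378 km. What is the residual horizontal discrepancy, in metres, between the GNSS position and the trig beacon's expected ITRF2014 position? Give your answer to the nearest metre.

Observed coordinate differences: Δφ = -0.00464°, Δλ = -0.00766°.
Converting to metres (1° lat = 111317 m, cos φ = 0.522729): observed ΔN = -516.5 m, observed ΔE = -445.7 m.
Subtracting the expected shift leaves a residual of -516.5 − (-485) = -31.5 m north and -445.7 − (-422) = -23.7 m east.
Residual distance = √((-31.5)² + (-23.7)²) = 39.4 m.

39 m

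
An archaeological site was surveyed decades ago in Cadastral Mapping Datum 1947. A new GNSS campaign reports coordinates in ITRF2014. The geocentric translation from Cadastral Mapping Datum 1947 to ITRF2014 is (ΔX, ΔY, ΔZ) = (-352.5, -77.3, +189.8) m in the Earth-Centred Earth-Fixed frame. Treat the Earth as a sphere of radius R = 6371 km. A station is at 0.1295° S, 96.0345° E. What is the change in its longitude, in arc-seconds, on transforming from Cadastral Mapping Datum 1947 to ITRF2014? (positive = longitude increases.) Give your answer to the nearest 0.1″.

sin φ = -0.002260, cos φ = 0.999997, sin λ = 0.994459, cos λ = -0.105127.
East component: ΔE = −sin λ·ΔX + cos λ·ΔY = −(0.994459)(-352.5) + (-0.105127)(-77.3) = 358.67 m.
1° of latitude spans πR/180 = 111195 m; at latitude φ, 1° of longitude spans that × cos φ = 111194.6 m, so Δλ = 358.67 / 111194.6 × 3600 = 11.612″.

Δλ = 11.6″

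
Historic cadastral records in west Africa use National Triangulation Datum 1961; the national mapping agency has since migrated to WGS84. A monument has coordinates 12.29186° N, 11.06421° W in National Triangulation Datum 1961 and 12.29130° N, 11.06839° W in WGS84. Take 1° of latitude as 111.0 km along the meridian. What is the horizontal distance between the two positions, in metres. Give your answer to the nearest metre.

458 m

Δφ = 12.29130° − 12.29186° = -0.00056°; Δλ = -11.06839° − -11.06421° = -0.00418°.
ΔN = Δφ × 111000 = -62.2 m; ΔE = Δλ × 111000 × cos(12.29186°) = -0.00418 × 111000 × 0.977076 = -453.3 m.
Distance = √(ΔE² + ΔN²) = √((-453.3)² + (-62.2)²) = 457.6 m.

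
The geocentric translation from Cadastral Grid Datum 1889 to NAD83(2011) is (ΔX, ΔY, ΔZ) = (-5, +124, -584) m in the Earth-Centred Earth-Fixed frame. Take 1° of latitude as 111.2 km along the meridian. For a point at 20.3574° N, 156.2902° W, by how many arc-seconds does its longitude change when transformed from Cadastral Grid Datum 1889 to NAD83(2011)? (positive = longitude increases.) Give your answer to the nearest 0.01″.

Δλ = -3.99″

sin φ = 0.347875, cos φ = 0.937541, sin λ = -0.402104, cos λ = -0.915594.
East component: ΔE = −sin λ·ΔX + cos λ·ΔY = −(-0.402104)(-5) + (-0.915594)(124) = -115.54 m.
1° of latitude spans 111200 m; at latitude φ, 1° of longitude spans that × cos φ = 104254.5 m, so Δλ = -115.54 / 104254.5 × 3600 = -3.990″.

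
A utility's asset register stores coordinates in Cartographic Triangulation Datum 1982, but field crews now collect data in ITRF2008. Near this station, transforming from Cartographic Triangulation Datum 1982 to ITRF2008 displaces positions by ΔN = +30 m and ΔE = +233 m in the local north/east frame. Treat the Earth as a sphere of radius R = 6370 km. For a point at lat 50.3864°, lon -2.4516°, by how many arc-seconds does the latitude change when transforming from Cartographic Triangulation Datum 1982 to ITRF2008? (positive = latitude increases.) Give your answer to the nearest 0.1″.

Δφ = 1.0″

On a sphere of radius R, 1 rad of latitude = R, so Δφ = ΔN / R = 30.0 / 6370000 = 4.7096e-06 rad = 0.971″.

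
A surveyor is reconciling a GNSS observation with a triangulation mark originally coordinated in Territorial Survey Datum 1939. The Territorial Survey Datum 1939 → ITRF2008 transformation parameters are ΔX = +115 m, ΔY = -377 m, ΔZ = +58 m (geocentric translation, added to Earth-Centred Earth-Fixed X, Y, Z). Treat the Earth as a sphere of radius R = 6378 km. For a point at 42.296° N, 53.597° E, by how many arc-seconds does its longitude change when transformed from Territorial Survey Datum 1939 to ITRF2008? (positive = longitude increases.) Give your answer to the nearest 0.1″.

Δλ = -13.8″

sin φ = 0.672961, cos φ = 0.739678, sin λ = 0.804863, cos λ = 0.593461.
East component: ΔE = −sin λ·ΔX + cos λ·ΔY = −(0.804863)(115) + (0.593461)(-377) = -316.29 m.
1° of latitude spans πR/180 = 111317 m; at latitude φ, 1° of longitude spans that × cos φ = 82338.8 m, so Δλ = -316.29 / 82338.8 × 3600 = -13.829″.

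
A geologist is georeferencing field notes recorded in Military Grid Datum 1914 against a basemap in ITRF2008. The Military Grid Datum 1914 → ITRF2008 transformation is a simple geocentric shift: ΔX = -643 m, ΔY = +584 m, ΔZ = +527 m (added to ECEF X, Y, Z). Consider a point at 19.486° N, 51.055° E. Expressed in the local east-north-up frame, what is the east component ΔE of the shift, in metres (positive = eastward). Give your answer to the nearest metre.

At φ = 19.486°, λ = 51.055°: sin φ = 0.333577, cos φ = 0.942723, sin λ = 0.777750, cos λ = 0.628574.
ΔE = −sin λ·ΔX + cos λ·ΔY = −(0.777750)·(-643) + (0.628574)·(584) = 867.18 m.

ΔE = 867 m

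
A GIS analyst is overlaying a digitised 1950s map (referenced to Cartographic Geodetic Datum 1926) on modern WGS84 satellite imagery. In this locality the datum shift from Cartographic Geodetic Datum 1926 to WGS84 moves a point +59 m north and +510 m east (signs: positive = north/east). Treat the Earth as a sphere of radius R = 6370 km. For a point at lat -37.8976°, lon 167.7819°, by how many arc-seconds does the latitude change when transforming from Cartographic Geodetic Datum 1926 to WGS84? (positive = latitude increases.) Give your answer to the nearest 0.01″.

Δφ = 1.91″

On a sphere of radius R, 1 rad of latitude = R, so Δφ = ΔN / R = 59.0 / 6370000 = 9.2622e-06 rad = 1.910″.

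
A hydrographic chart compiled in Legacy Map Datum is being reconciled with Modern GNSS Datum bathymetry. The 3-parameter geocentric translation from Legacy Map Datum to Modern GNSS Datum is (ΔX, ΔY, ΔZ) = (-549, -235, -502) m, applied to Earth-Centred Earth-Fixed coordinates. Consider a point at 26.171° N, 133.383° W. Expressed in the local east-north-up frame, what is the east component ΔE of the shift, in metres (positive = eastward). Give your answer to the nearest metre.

ΔE = -238 m

At φ = 26.171°, λ = -133.383°: sin φ = 0.441052, cos φ = 0.897482, sin λ = -0.726779, cos λ = -0.686872.
ΔE = −sin λ·ΔX + cos λ·ΔY = −(-0.726779)·(-549) + (-0.686872)·(-235) = -237.59 m.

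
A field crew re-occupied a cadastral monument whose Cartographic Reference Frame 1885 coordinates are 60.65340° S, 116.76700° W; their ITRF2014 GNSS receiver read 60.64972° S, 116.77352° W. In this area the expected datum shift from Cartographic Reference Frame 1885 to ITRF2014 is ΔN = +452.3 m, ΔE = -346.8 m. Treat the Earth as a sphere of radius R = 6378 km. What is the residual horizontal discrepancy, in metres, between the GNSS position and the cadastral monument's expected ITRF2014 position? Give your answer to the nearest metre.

44 m

Observed coordinate differences: Δφ = +0.00368°, Δλ = -0.00652°.
Converting to metres (1° lat = 111317 m, cos φ = 0.490092): observed ΔN = 409.6 m, observed ΔE = -355.7 m.
Subtracting the expected shift leaves a residual of 409.6 − (452.3) = -42.7 m north and -355.7 − (-346.8) = -8.9 m east.
Residual distance = √((-42.7)² + (-8.9)²) = 43.6 m.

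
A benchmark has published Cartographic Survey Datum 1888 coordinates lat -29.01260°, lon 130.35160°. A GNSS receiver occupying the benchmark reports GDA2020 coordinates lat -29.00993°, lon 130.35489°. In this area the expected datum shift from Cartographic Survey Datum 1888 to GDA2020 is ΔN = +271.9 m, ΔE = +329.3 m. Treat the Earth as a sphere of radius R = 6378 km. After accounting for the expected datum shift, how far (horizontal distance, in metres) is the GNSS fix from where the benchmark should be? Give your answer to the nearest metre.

Observed coordinate differences: Δφ = +0.00267°, Δλ = +0.00329°.
Converting to metres (1° lat = 111317 m, cos φ = 0.874513): observed ΔN = 297.2 m, observed ΔE = 320.3 m.
Subtracting the expected shift leaves a residual of 297.2 − (271.9) = 25.3 m north and 320.3 − (329.3) = -9.0 m east.
Residual distance = √(25.3² + (-9.0)²) = 26.9 m.

27 m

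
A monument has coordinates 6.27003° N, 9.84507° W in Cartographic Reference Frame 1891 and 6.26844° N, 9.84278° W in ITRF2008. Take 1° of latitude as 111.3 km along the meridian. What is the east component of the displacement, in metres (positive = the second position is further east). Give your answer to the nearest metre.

Δφ = 6.26844° − 6.27003° = -0.00159°; Δλ = -9.84278° − -9.84507° = +0.00229°.
ΔN = Δφ × 111300 = -177.0 m; ΔE = Δλ × 111300 × cos(6.27003°) = +0.00229 × 111300 × 0.994018 = 253.4 m.

ΔE = 253 m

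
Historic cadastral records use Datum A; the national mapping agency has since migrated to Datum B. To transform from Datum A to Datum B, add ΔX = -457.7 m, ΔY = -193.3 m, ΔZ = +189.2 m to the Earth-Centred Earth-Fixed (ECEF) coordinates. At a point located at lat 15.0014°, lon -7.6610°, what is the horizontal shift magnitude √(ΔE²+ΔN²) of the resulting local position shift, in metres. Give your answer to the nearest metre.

The local east axis at (φ, λ) is (−sin λ, cos λ, 0), so ΔE = −sin(-7.6610°)·(-457.7) + cos(-7.6610°)·(-193.3) = -252.59 m.
The local north axis is (−sin φ cos λ, −sin φ sin λ, cos φ), giving ΔN = 117.415 − 6.670 + 182.752 = 293.50 m.
Horizontal magnitude = √(ΔE² + ΔN²) = √((-252.59)² + 293.50²) = 387.22 m.

387 m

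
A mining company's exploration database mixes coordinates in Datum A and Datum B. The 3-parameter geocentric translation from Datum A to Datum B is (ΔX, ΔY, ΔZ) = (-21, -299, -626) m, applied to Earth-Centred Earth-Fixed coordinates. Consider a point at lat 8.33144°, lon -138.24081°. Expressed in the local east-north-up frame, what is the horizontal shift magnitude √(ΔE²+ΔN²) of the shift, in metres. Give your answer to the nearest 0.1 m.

The local east axis at (φ, λ) is (−sin λ, cos λ, 0), so ΔE = −sin(-138.24081°)·(-21) + cos(-138.24081°)·(-299) = 209.05 m.
The local north axis is (−sin φ cos λ, −sin φ sin λ, cos φ), giving ΔN = -2.270 − 28.854 − 619.393 = -650.52 m.
Horizontal magnitude = √(ΔE² + ΔN²) = √(209.05² + (-650.52)²) = 683.28 m.

683.3 m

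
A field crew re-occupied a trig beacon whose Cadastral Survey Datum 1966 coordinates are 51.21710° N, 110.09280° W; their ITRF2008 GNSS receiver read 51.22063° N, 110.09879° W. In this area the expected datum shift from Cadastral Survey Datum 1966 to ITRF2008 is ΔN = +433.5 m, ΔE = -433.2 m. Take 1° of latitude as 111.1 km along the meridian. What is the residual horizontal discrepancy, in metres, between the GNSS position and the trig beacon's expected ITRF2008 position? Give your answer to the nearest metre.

44 m

Observed coordinate differences: Δφ = +0.00353°, Δλ = -0.00599°.
Converting to metres (1° lat = 111100 m, cos φ = 0.626371): observed ΔN = 392.2 m, observed ΔE = -416.8 m.
Subtracting the expected shift leaves a residual of 392.2 − (433.5) = -41.3 m north and -416.8 − (-433.2) = 16.4 m east.
Residual distance = √((-41.3)² + 16.4²) = 44.4 m.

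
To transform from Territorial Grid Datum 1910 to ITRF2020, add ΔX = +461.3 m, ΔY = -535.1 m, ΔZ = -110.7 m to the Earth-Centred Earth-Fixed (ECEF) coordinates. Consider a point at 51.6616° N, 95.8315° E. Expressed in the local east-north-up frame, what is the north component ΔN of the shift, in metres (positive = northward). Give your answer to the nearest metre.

At φ = 51.6616°, λ = 95.8315°: sin φ = 0.784361, cos φ = 0.620305, sin λ = 0.994825, cos λ = -0.101603.
ΔN = −sin φ cos λ·ΔX − sin φ sin λ·ΔY + cos φ·ΔZ = −(0.784361)(-0.101603)(461.3) − (0.784361)(0.994825)(-535.1) + (0.620305)(-110.7) = 385.63 m.

ΔN = 386 m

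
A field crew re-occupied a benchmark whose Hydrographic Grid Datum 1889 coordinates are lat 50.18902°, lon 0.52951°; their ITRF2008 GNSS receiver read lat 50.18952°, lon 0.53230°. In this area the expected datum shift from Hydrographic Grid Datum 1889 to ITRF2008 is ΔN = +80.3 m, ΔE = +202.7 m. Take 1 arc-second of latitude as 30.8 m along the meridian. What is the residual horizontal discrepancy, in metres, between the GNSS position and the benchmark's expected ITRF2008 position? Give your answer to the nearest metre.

Observed coordinate differences: Δφ = +0.00050°, Δλ = +0.00279°.
Converting to metres (1° lat = 110880 m, cos φ = 0.640257): observed ΔN = 55.4 m, observed ΔE = 198.1 m.
Subtracting the expected shift leaves a residual of 55.4 − (80.3) = -24.9 m north and 198.1 − (202.7) = -4.6 m east.
Residual distance = √((-24.9)² + (-4.6)²) = 25.3 m.

25 m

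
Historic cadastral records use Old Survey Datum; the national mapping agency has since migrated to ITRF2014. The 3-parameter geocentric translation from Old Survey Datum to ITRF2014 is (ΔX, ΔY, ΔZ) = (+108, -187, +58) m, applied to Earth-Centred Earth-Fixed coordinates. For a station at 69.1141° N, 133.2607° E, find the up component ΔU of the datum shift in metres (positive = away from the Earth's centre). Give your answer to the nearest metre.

ΔU = -21 m

At φ = 69.1141°, λ = 133.2607°: sin φ = 0.934292, cos φ = 0.356508, sin λ = 0.728243, cos λ = -0.685319.
ΔU = cos φ cos λ·ΔX + cos φ sin λ·ΔY + sin φ·ΔZ = (0.356508)(-0.685319)(108) + (0.356508)(0.728243)(-187) + (0.934292)(58) = -20.75 m.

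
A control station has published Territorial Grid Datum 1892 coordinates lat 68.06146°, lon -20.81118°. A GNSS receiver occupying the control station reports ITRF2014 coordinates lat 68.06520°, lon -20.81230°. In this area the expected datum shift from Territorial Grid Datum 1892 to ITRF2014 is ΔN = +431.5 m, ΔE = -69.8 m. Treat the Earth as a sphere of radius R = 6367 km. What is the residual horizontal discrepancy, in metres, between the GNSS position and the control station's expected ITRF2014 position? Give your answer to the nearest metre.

28 m

Observed coordinate differences: Δφ = +0.00374°, Δλ = -0.00112°.
Converting to metres (1° lat = 111125 m, cos φ = 0.373612): observed ΔN = 415.6 m, observed ΔE = -46.5 m.
Subtracting the expected shift leaves a residual of 415.6 − (431.5) = -15.9 m north and -46.5 − (-69.8) = 23.3 m east.
Residual distance = √((-15.9)² + 23.3²) = 28.2 m.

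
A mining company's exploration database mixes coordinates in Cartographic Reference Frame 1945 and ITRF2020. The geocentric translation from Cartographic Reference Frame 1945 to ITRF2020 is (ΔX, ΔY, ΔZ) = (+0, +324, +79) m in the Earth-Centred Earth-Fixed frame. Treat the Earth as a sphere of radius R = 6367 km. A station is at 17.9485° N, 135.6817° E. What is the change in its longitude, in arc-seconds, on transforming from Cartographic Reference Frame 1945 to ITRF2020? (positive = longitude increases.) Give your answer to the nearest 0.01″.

Δλ = -7.89″

sin φ = 0.308162, cos φ = 0.951334, sin λ = 0.698644, cos λ = -0.715470.
East component: ΔE = −sin λ·ΔX + cos λ·ΔY = −(0.698644)(0) + (-0.715470)(324) = -231.81 m.
1° of latitude spans πR/180 = 111125 m; at latitude φ, 1° of longitude spans that × cos φ = 105717.1 m, so Δλ = -231.81 / 105717.1 × 3600 = -7.894″.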